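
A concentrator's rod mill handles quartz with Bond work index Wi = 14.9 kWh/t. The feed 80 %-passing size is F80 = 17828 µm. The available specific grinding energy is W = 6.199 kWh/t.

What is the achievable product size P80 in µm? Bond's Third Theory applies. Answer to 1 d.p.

W = 10·Wi·[P80^(−½) − F80^(−½)]
⇒ 1/√P80 = W/(10·Wi) + 1/√F80
  = 6.1990/(10·14.9) + 1/√17828 = 0.041604 + 0.007489 = 0.049093
P80 = (1/0.049093)² = 20.3693² = 414.91 µm

P80 = 414.9 µm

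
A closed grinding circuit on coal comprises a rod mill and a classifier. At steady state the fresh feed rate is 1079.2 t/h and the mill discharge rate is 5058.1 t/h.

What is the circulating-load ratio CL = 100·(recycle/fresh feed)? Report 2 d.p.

CL = 368.69 %

Mill node: discharge = fresh + recycle.
R = M − F = 5058.1 − 1079.2 = 3978.9 t/h
CL = 100·R/F = 100·3978.9/1079.2 = 368.69 %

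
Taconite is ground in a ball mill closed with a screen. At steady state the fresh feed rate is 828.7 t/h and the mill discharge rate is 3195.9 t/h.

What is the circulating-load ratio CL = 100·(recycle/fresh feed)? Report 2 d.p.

M = F + R at steady state, so:
R = M − F = 3195.9 − 828.7 = 2367.2 t/h
CL = 100·R/F = 100·2367.2/828.7 = 285.65 %

CL = 285.65 %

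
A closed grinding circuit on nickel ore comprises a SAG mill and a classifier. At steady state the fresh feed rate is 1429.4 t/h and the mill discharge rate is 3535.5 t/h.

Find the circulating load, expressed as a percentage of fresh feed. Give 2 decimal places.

Discharge = new feed + return, hence
R = M − F = 3535.5 − 1429.4 = 2106.1 t/h
CL = 100·R/F = 100·2106.1/1429.4 = 147.34 %

CL = 147.34 %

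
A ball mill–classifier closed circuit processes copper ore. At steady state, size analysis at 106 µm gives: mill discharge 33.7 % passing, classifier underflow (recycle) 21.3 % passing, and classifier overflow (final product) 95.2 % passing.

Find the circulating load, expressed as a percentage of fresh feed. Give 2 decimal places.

CL = 495.97 %

Mass balance on the −106 µm fraction:
(1+r)·d = r·u + o ⇒ r = (o−d)/(d−u)
r = (95.2 − 33.7)/(33.7 − 21.3) = 61.5/12.4 = 4.9597
CL = 100·r = 495.97 %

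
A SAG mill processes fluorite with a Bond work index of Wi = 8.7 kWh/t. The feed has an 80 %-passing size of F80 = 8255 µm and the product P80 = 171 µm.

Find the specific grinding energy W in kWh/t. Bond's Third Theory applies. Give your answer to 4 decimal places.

W = 10·Wi·[P80^(−½) − F80^(−½)]
1/√171 = 0.076472;  1/√8255 = 0.011006
W = 10·8.7·(0.076472 − 0.011006) = 5.6955 kWh/t

W = 5.6955 kWh/t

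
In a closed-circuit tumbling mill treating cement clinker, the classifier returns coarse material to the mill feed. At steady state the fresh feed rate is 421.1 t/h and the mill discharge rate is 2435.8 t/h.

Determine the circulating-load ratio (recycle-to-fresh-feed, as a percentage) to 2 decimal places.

CL = 478.44 %

Steady state: M = F + R.
R = M − F = 2435.8 − 421.1 = 2014.7 t/h
CL = 100·R/F = 100·2014.7/421.1 = 478.44 %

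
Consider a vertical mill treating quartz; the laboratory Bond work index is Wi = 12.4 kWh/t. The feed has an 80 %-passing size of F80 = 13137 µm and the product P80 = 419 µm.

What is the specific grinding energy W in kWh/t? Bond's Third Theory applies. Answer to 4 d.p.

Bond:  W = 10 Wi (1/√P − 1/√F)
1/√419 = 0.048853;  1/√13137 = 0.008725
W = 10·12.4·(0.048853 − 0.008725) = 4.9759 kWh/t

W = 4.9759 kWh/t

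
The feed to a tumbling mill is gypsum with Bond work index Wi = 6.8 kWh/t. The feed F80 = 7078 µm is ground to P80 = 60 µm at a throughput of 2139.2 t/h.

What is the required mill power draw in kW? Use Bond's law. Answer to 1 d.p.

P = 17050.5 kW

W = 10 Wi (1/√P80 − 1/√F80)  [Bond]
W = 10·6.8·(1/√60 − 1/√7078) = 10·6.8·(0.117213) = 7.9705 kWh/t
P = W·T = 7.9705·2139.2 = 17050.5 kW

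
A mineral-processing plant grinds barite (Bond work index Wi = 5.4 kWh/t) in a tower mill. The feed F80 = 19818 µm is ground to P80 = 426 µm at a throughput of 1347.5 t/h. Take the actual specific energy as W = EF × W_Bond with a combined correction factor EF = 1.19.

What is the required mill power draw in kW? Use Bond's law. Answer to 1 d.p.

W = 10·Wi·[P80^(−½) − F80^(−½)]
W = 10·5.4·(1/√426 − 1/√19818) = 10·5.4·(0.041347) = 2.2327 kWh/t
Apply correction: 2.2327 × 1.19 = 2.6569 kWh/t
P = W·T = 2.6569·1347.5 = 3580.2 kW

P = 3580.2 kW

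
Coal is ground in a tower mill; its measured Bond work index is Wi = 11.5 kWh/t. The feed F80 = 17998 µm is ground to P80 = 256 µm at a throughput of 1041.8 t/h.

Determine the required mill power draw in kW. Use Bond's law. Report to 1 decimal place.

P = 6594.9 kW

W_Bond = 10·Wi·(1/√P₈₀ − 1/√F₈₀)
W = 10·11.5·(1/√256 − 1/√17998) = 10·11.5·(0.055046) = 6.3303 kWh/t
P = W·T = 6.3303·1041.8 = 6594.9 kW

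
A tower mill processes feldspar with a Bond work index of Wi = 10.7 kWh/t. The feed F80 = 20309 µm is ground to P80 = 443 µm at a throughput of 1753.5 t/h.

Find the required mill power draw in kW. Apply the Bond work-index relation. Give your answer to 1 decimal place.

P = 7597.7 kW

W = 10 Wi (P80^-0.5 − F80^-0.5)
W = 10·10.7·(1/√443 − 1/√20309) = 10·10.7·(0.040494) = 4.3329 kWh/t
Power = W × throughput = 4.3329 kWh/t × 1753.5 t/h = 7597.7 kW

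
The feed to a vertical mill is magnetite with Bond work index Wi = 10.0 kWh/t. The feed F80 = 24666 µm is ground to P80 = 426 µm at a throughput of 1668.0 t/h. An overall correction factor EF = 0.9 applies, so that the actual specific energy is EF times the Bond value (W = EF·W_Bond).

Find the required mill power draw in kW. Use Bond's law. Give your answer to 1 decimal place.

P = 6317.5 kW

Bond:  W = 10 Wi (1/√P − 1/√F)
W = 10·10.0·(1/√426 − 1/√24666) = 10·10.0·(0.042083) = 4.2083 kWh/t
With EF = 0.9: W = 4.2083·0.9 = 3.7875 kWh/t
Power = W × throughput = 3.7875 kWh/t × 1668.0 t/h = 6317.5 kW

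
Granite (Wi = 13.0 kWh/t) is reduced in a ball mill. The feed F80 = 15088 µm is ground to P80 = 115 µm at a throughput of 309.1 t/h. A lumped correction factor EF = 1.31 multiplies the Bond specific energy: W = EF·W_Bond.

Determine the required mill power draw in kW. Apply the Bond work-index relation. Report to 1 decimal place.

W = 10 Wi / √P80 − 10 Wi / √F80
W = 10·13.0·(1/√115 − 1/√15088) = 10·13.0·(0.085109) = 11.0642 kWh/t
With EF = 1.31: W = 11.0642·1.31 = 14.4941 kWh/t
Power = W × throughput = 14.4941 kWh/t × 309.1 t/h = 4480.1 kW

P = 4480.1 kW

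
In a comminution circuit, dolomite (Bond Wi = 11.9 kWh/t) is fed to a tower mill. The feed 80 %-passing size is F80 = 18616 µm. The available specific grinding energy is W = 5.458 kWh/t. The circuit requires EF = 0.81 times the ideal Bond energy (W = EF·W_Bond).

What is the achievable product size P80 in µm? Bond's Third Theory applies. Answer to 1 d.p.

P80 = 244.5 µm

Bond: W = 10·Wi·(1/√P80 − 1/√F80)
W_Bond = W / EF = 5.458 / 0.81 = 6.7383 kWh/t
⇒ 1/√P80 = W_Bond/(10·Wi) + 1/√F80
  = 6.7383/(10·11.9) + 1/√18616 = 0.056624 + 0.007329 = 0.063953
P80 = (1/0.063953)² = 15.6364² = 244.50 µm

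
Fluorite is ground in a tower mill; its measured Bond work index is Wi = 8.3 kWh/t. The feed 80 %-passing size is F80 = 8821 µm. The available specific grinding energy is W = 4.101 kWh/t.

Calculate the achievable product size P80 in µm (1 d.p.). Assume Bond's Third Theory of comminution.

P80 = 277.3 µm

W_Bond = 10·Wi·(1/√P₈₀ − 1/√F₈₀)
P80^(−½) = W/(10 Wi) + F80^(−½)
  = 4.1010/(10·8.3) + 1/√8821 = 0.049410 + 0.010647 = 0.060057
P80 = (1/0.060057)² = 16.6509² = 277.25 µm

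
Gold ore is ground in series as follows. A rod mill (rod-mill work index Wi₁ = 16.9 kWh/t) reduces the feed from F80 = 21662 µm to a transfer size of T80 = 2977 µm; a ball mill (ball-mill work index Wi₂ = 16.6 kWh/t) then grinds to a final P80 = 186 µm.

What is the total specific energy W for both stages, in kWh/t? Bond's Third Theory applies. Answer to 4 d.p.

W = 11.0784 kWh/t

W_Bond = 10·Wi·(1/√P₈₀ − 1/√F₈₀)
Stage 1 (21662→2977 µm, Wi₁=16.9): W₁ = 10·16.9·(0.018328 − 0.006794) = 1.9491 kWh/t
Stage 2 (2977→186 µm, Wi₂=16.6): W₂ = 10·16.6·(0.073324 − 0.018328) = 9.1293 kWh/t
W = W₁ + W₂ = 1.9491 + 9.1293 = 11.0784 kWh/t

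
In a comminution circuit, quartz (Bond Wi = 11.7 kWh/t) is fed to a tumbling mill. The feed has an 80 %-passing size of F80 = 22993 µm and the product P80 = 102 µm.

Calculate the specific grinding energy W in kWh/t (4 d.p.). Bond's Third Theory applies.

Bond: W = 10·Wi·(1/√P80 − 1/√F80)
1/√102 = 0.099015;  1/√22993 = 0.006595
W = 10·11.7·(0.099015 − 0.006595) = 10.8131 kWh/t

W = 10.8131 kWh/t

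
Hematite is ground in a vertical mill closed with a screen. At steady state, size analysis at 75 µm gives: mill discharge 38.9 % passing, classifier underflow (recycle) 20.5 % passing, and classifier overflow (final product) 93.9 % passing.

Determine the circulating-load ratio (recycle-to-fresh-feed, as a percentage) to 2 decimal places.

CL = 298.91 %

Let r = R/F. Size balance at 75 µm:
(1+r)d = ru + o → r = (o−d)/(d−u)
r = (93.9 − 38.9)/(38.9 − 20.5) = 55.0/18.4 = 2.9891
CL = 100·r = 298.91 %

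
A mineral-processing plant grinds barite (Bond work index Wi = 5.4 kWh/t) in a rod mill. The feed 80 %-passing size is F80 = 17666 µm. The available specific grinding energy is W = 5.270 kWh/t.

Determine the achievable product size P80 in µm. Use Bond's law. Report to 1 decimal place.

W = 10 Wi / √P80 − 10 Wi / √F80
1/√P80 = 1/√F80 + W/(10·Wi)
  = 5.2700/(10·5.4) + 1/√17666 = 0.097593 + 0.007524 = 0.105116
P80 = (1/0.105116)² = 9.5133² = 90.50 µm

P80 = 90.5 µm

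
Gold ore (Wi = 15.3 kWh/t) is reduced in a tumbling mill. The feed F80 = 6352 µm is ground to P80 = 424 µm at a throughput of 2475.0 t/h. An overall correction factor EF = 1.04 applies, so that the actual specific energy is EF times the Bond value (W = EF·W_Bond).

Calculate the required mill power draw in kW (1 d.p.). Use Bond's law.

P = 14184.3 kW

W_Bond = 10·Wi·(1/√P₈₀ − 1/√F₈₀)
W = 10·15.3·(1/√424 − 1/√6352) = 10·15.3·(0.036017) = 5.5106 kWh/t
Corrected W = EF·W_Bond = 1.04·5.5106 = 5.7310 kWh/t
P_mill = W·ṁ = 5.7310·2475.0 = 14184.3 kW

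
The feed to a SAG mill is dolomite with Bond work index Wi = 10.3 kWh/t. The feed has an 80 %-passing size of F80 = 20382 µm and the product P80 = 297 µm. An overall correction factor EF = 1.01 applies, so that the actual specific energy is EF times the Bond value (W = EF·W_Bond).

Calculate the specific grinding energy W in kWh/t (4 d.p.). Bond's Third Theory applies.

W = 10 Wi (P80^-0.5 − F80^-0.5)
1/√297 = 0.058026;  1/√20382 = 0.007004
W = 10·10.3·(0.058026 − 0.007004) = 5.2552 kWh/t
Corrected W = EF·W_Bond = 1.01·5.2552 = 5.3078 kWh/t

W = 5.3078 kWh/t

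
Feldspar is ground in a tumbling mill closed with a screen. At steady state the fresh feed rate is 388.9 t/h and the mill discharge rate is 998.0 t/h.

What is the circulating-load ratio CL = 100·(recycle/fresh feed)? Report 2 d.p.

CL = 156.62 %

Steady state: M = F + R.
R = M − F = 998.0 − 388.9 = 609.1 t/h
CL = 100·R/F = 100·609.1/388.9 = 156.62 %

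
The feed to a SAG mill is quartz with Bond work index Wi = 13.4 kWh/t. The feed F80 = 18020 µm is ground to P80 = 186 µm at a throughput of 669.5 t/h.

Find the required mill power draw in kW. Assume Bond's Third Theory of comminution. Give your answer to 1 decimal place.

W = 10 Wi / √P80 − 10 Wi / √F80
W = 10·13.4·(1/√186 − 1/√18020) = 10·13.4·(0.065874) = 8.8271 kWh/t
P = W·T = 8.8271·669.5 = 5909.8 kW

P = 5909.8 kW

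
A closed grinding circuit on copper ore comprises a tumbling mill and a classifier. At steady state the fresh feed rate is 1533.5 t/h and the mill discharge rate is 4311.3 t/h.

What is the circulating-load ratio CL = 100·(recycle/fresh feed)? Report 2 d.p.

Steady state: M = F + R.
R = M − F = 4311.3 − 1533.5 = 2777.8 t/h
CL = 100·R/F = 100·2777.8/1533.5 = 181.14 %

CL = 181.14 %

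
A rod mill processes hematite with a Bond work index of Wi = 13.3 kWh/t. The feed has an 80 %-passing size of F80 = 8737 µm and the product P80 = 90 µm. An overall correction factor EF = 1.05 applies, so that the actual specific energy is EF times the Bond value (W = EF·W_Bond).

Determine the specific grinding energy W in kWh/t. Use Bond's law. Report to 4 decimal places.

W = 13.2264 kWh/t

W = 10 Wi / √P80 − 10 Wi / √F80
1/√90 = 0.105409;  1/√8737 = 0.010698
W = 10·13.3·(0.105409 − 0.010698) = 12.5965 kWh/t
With EF = 1.05: W = 12.5965·1.05 = 13.2264 kWh/t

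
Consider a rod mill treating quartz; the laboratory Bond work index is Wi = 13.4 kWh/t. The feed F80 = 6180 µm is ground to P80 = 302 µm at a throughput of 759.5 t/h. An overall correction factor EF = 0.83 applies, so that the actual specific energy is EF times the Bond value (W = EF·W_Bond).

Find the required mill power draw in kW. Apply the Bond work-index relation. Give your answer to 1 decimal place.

W_Bond = 10·Wi·(1/√P₈₀ − 1/√F₈₀)
W = 10·13.4·(1/√302 − 1/√6180) = 10·13.4·(0.044823) = 6.0063 kWh/t
W_actual = 0.83 × 6.0063 = 4.9852 kWh/t
P_mill = W·ṁ = 4.9852·759.5 = 3786.3 kW

P = 3786.3 kW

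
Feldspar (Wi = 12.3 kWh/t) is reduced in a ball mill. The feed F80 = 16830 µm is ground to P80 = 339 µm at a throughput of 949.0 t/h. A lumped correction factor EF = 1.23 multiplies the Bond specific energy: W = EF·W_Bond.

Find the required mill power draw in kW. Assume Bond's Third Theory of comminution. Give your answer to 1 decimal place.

Bond: W = 10·Wi·(1/√P80 − 1/√F80)
W = 10·12.3·(1/√339 − 1/√16830) = 10·12.3·(0.046604) = 5.7323 kWh/t
W_actual = 1.23 × 5.7323 = 7.0508 kWh/t
Mill draw = 7.0508 × 949.0 = 6691.2 kW

P = 6691.2 kW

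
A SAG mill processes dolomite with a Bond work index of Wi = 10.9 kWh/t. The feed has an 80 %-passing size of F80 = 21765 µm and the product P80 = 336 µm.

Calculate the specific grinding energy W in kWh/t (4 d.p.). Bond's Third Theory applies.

W = 5.2076 kWh/t

Bond: W = 10·Wi·(1/√P80 − 1/√F80)
1/√336 = 0.054554;  1/√21765 = 0.006778
W = 10·10.9·(0.054554 − 0.006778) = 5.2076 kWh/t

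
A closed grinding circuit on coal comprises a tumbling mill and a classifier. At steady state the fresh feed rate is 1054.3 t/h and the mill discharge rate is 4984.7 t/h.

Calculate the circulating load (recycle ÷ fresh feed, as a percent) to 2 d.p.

M = F + R at steady state, so:
R = M − F = 4984.7 − 1054.3 = 3930.4 t/h
CL = 100·R/F = 100·3930.4/1054.3 = 372.80 %

CL = 372.80 %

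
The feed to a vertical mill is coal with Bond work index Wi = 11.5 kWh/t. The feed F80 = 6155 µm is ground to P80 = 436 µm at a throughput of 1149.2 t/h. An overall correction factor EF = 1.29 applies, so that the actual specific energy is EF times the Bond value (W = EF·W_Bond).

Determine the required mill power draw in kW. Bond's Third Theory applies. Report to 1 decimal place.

Bond:  W = 10 Wi (1/√P − 1/√F)
W = 10·11.5·(1/√436 − 1/√6155) = 10·11.5·(0.035145) = 4.0417 kWh/t
Corrected W = EF·W_Bond = 1.29·4.0417 = 5.2138 kWh/t
Power = W × throughput = 5.2138 kWh/t × 1149.2 t/h = 5991.6 kW

P = 5991.6 kW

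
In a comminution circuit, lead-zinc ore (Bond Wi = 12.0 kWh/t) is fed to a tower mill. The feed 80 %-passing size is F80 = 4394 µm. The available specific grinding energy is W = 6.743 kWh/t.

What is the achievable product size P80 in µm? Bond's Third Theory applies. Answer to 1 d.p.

Bond: W = 10·Wi·(1/√P80 − 1/√F80)
P80^(−½) = W/(10 Wi) + F80^(−½)
  = 6.7430/(10·12.0) + 1/√4394 = 0.056192 + 0.015086 = 0.071278
P80 = (1/0.071278)² = 14.0297² = 196.83 µm

P80 = 196.8 µm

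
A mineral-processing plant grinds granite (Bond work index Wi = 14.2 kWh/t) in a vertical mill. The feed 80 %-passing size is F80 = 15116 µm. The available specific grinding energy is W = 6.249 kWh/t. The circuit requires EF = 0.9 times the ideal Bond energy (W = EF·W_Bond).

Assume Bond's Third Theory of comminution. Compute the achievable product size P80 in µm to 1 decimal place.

Bond: W = 10·Wi·(1/√P80 − 1/√F80)
W_Bond = W / EF = 6.249 / 0.9 = 6.9433 kWh/t
1/√P80 = 1/√F80 + W_Bond/(10·Wi)
  = 6.9433/(10·14.2) + 1/√15116 = 0.048897 + 0.008134 = 0.057030
P80 = (1/0.057030)² = 17.5345² = 307.46 µm

P80 = 307.5 µm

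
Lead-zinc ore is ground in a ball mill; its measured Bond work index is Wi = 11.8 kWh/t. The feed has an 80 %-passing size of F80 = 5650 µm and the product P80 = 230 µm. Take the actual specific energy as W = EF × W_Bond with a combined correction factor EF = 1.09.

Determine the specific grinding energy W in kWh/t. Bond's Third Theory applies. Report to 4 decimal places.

W = 10·Wi·(P80^(-½) − F80^(-½))
1/√230 = 0.065938;  1/√5650 = 0.013304
W = 10·11.8·(0.065938 − 0.013304) = 6.2108 kWh/t
Corrected W = EF·W_Bond = 1.09·6.2108 = 6.7698 kWh/t

W = 6.7698 kWh/t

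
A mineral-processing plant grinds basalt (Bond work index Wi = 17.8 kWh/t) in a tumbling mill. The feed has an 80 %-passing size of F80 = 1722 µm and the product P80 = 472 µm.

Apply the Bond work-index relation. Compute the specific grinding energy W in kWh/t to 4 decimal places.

W = 3.9036 kWh/t

W = 10·Wi·[P80^(−½) − F80^(−½)]
1/√472 = 0.046029;  1/√1722 = 0.024098
W = 10·17.8·(0.046029 − 0.024098) = 3.9036 kWh/t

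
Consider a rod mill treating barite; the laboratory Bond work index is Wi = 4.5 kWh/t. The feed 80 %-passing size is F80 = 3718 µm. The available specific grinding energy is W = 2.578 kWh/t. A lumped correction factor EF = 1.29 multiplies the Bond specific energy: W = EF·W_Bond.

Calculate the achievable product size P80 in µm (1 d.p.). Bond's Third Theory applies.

P80 = 270.4 µm

W = 10 Wi (P80^-0.5 − F80^-0.5)
W_Bond = W / EF = 2.578 / 1.29 = 1.9984 kWh/t
⇒ 1/√P80 = W_Bond/(10·Wi) + 1/√F80
  = 1.9984/(10·4.5) + 1/√3718 = 0.044410 + 0.016400 = 0.060810
P80 = (1/0.060810)² = 16.4447² = 270.43 µm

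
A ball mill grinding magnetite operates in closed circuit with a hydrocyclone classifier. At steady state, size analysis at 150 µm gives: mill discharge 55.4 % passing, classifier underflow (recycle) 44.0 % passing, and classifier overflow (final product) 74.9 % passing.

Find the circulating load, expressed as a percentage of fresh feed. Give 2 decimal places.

Balance %-passing 150 µm (r = R/F):
(1+r)·d = r·u + o ⇒ r = (o−d)/(d−u)
r = (74.9 − 55.4)/(55.4 − 44.0) = 19.5/11.4 = 1.7105
CL = 100·r = 171.05 %

CL = 171.05 %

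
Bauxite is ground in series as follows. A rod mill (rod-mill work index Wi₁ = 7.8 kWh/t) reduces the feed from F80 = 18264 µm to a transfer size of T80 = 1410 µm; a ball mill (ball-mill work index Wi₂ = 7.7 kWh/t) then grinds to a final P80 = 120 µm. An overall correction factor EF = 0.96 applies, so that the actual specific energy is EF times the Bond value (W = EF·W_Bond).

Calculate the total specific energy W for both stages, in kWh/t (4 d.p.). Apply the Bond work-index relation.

W = 6.2194 kWh/t

W_Bond = 10·Wi·(1/√P₈₀ − 1/√F₈₀)
Stage 1 (18264→1410 µm, Wi₁=7.8): W₁ = 10·7.8·(0.026631 − 0.007399) = 1.5001 kWh/t
Stage 2 (1410→120 µm, Wi₂=7.7): W₂ = 10·7.7·(0.091287 − 0.026631) = 4.9785 kWh/t
W = W₁ + W₂ = 1.5001 + 4.9785 = 6.4786 kWh/t
Corrected W = EF·W_Bond = 0.96·6.4786 = 6.2194 kWh/t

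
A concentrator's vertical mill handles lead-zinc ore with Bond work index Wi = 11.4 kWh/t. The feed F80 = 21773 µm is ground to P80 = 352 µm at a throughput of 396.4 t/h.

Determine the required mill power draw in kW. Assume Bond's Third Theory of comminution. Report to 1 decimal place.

P = 2102.4 kW

Bond:  W = 10 Wi (1/√P − 1/√F)
W = 10·11.4·(1/√352 − 1/√21773) = 10·11.4·(0.046523) = 5.3036 kWh/t
P = W·T = 5.3036·396.4 = 2102.4 kW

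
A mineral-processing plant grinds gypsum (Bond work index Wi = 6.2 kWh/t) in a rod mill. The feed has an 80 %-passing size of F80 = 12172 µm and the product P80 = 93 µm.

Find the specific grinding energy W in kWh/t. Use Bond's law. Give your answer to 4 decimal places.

W = 10·Wi·[P80^(−½) − F80^(−½)]
1/√93 = 0.103695;  1/√12172 = 0.009064
W = 10·6.2·(0.103695 − 0.009064) = 5.8671 kWh/t

W = 5.8671 kWh/t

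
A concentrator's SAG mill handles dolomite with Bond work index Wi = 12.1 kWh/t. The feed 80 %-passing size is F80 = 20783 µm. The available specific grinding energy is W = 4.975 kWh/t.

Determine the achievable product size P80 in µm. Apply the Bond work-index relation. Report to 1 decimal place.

W = 10·Wi·[P80^(−½) − F80^(−½)]
⇒ 1/√P80 = W/(10·Wi) + 1/√F80
  = 4.9750/(10·12.1) + 1/√20783 = 0.041116 + 0.006937 = 0.048052
P80 = (1/0.048052)² = 20.8107² = 433.08 µm

P80 = 433.1 µm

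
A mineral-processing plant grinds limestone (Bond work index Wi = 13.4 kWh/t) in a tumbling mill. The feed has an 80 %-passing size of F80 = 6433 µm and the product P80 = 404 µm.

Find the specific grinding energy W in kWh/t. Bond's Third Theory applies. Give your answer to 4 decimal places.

W = 4.9961 kWh/t

W = 10 Wi / √P80 − 10 Wi / √F80
1/√404 = 0.049752;  1/√6433 = 0.012468
W = 10·13.4·(0.049752 − 0.012468) = 4.9961 kWh/t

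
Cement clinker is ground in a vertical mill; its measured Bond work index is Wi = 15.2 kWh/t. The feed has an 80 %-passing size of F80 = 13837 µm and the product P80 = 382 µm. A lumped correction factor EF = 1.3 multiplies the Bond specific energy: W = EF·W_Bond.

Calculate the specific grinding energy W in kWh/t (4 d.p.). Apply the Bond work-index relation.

W = 8.4303 kWh/t

W_Bond = 10·Wi·(1/√P₈₀ − 1/√F₈₀)
1/√382 = 0.051164;  1/√13837 = 0.008501
W = 10·15.2·(0.051164 − 0.008501) = 6.4848 kWh/t
With EF = 1.3: W = 6.4848·1.3 = 8.4303 kWh/t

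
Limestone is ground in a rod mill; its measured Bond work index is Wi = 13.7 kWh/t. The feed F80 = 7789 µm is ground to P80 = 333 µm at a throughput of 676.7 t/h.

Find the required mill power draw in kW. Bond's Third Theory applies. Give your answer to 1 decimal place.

W = 10·Wi·[P80^(−½) − F80^(−½)]
W = 10·13.7·(1/√333 − 1/√7789) = 10·13.7·(0.043469) = 5.9552 kWh/t
P = W·T = 5.9552·676.7 = 4029.9 kW

P = 4029.9 kW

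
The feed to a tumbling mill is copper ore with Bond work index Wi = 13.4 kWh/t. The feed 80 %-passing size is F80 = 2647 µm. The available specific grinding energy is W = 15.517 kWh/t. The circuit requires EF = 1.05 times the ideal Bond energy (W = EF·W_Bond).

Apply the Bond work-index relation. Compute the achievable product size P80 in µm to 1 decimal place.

P80 = 59.4 µm

Bond: W = 10·Wi·(1/√P80 − 1/√F80)
W_Bond = W / EF = 15.517 / 1.05 = 14.7781 kWh/t
⇒ 1/√P80 = W_Bond/(10·Wi) + 1/√F80
  = 14.7781/(10·13.4) + 1/√2647 = 0.110284 + 0.019437 = 0.129721
P80 = (1/0.129721)² = 7.7089² = 59.43 µm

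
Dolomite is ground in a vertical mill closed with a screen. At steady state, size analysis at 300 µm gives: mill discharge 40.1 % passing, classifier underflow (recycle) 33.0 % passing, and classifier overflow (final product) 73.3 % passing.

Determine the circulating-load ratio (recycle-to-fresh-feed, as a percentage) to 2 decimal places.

CL = 467.61 %

Let r = R/F. Size balance at 300 µm:
Fd + Rd = Ru + Fo ⇒ R/F = (o−d)/(d−u)
r = (73.3 − 40.1)/(40.1 − 33.0) = 33.2/7.1 = 4.6761
CL = 100·r = 467.61 %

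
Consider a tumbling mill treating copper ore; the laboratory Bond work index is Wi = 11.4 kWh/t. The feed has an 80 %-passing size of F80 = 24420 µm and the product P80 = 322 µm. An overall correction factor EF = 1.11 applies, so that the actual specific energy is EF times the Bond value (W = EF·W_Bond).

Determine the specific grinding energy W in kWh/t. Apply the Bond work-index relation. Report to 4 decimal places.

W = 10 Wi (P80^-0.5 − F80^-0.5)
1/√322 = 0.055728;  1/√24420 = 0.006399
W = 10·11.4·(0.055728 − 0.006399) = 5.6235 kWh/t
With EF = 1.11: W = 5.6235·1.11 = 6.2420 kWh/t

W = 6.2420 kWh/t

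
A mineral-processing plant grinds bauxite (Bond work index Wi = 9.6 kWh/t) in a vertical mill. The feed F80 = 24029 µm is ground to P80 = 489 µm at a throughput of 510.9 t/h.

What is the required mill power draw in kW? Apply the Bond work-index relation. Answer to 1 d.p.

Bond:  W = 10 Wi (1/√P − 1/√F)
W = 10·9.6·(1/√489 − 1/√24029) = 10·9.6·(0.038770) = 3.7220 kWh/t
Mill draw = 3.7220 × 510.9 = 1901.6 kW

P = 1901.6 kW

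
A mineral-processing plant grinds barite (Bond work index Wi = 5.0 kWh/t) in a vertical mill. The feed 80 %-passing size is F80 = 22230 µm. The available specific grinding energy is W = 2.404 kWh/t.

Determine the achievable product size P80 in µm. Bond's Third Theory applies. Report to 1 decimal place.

W = 10·Wi·[P80^(−½) − F80^(−½)]
⇒ 1/√P80 = W/(10·Wi) + 1/√F80
  = 2.4040/(10·5.0) + 1/√22230 = 0.048080 + 0.006707 = 0.054787
P80 = (1/0.054787)² = 18.2525² = 333.15 µm

P80 = 333.2 µm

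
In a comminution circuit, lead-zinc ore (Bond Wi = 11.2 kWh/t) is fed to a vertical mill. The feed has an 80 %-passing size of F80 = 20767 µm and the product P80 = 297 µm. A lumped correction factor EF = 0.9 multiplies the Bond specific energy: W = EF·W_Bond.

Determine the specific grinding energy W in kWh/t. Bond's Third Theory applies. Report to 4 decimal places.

W = 10·Wi·(P80^(-½) − F80^(-½))
1/√297 = 0.058026;  1/√20767 = 0.006939
W = 10·11.2·(0.058026 − 0.006939) = 5.7217 kWh/t
W_actual = 0.9 × 5.7217 = 5.1495 kWh/t

W = 5.1495 kWh/t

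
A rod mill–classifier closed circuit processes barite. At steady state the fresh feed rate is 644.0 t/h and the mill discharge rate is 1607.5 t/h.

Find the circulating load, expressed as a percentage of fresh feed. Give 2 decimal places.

CL = 149.61 %

Steady state: M = F + R.
R = M − F = 1607.5 − 644.0 = 963.5 t/h
CL = 100·R/F = 100·963.5/644.0 = 149.61 %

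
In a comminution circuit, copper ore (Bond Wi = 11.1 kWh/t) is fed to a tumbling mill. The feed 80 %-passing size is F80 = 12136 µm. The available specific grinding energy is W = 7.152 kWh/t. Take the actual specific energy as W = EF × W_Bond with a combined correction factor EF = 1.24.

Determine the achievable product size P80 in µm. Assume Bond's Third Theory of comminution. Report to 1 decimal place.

Bond:  W = 10 Wi (1/√P − 1/√F)
W_Bond = W / EF = 7.152 / 1.24 = 5.7677 kWh/t
P80^(−½) = W_Bond/(10 Wi) + F80^(−½)
  = 5.7677/(10·11.1) + 1/√12136 = 0.051962 + 0.009077 = 0.061039
P80 = (1/0.061039)² = 16.3830² = 268.40 µm

P80 = 268.4 µm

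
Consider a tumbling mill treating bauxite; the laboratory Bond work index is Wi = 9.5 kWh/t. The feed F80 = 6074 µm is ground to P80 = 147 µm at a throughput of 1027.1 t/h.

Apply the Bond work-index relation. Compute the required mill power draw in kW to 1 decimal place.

P = 6795.8 kW

W = 10·Wi·[P80^(−½) − F80^(−½)]
W = 10·9.5·(1/√147 − 1/√6074) = 10·9.5·(0.069648) = 6.6165 kWh/t
Mill draw = 6.6165 × 1027.1 = 6795.8 kW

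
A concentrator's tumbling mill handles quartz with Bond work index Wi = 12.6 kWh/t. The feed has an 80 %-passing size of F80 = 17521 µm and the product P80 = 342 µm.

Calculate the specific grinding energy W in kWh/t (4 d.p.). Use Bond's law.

W = 5.8614 kWh/t

W = 10·Wi·(P80^(-½) − F80^(-½))
1/√342 = 0.054074;  1/√17521 = 0.007555
W = 10·12.6·(0.054074 − 0.007555) = 5.8614 kWh/t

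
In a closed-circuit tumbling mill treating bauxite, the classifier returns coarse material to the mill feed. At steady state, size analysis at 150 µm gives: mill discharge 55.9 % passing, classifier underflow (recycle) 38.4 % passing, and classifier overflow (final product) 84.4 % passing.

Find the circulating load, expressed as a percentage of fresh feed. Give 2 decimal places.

Two-product formula at 150 µm:
(1+r)d = ru + o → r = (o−d)/(d−u)
r = (84.4 − 55.9)/(55.9 − 38.4) = 28.5/17.5 = 1.6286
CL = 100·r = 162.86 %

CL = 162.86 %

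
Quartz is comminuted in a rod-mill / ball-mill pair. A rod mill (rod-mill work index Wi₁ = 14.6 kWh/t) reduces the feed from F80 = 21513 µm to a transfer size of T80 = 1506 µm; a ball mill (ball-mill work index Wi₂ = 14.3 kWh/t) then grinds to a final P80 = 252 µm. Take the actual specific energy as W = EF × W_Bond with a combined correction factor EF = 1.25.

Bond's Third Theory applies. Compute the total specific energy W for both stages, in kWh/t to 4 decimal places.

W = 10.1126 kWh/t

W = 10 Wi / √P80 − 10 Wi / √F80
Stage 1 (21513→1506 µm, Wi₁=14.6): W₁ = 10·14.6·(0.025768 − 0.006818) = 2.7668 kWh/t
Stage 2 (1506→252 µm, Wi₂=14.3): W₂ = 10·14.3·(0.062994 − 0.025768) = 5.3233 kWh/t
W = W₁ + W₂ = 2.7668 + 5.3233 = 8.0900 kWh/t
Corrected W = EF·W_Bond = 1.25·8.0900 = 10.1126 kWh/t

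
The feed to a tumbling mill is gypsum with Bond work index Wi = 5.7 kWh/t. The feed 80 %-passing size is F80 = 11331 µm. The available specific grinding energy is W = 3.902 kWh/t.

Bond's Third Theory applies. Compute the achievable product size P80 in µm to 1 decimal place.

P80 = 165.0 µm

W_Bond = 10·Wi·(1/√P₈₀ − 1/√F₈₀)
⇒ 1/√P80 = W/(10·Wi) + 1/√F80
  = 3.9020/(10·5.7) + 1/√11331 = 0.068456 + 0.009394 = 0.077850
P80 = (1/0.077850)² = 12.8451² = 165.00 µm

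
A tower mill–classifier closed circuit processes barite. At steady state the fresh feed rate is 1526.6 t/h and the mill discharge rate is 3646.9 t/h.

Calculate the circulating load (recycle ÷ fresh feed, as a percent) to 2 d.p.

CL = 138.89 %

M = F + R at steady state, so:
R = M − F = 3646.9 − 1526.6 = 2120.3 t/h
CL = 100·R/F = 100·2120.3/1526.6 = 138.89 %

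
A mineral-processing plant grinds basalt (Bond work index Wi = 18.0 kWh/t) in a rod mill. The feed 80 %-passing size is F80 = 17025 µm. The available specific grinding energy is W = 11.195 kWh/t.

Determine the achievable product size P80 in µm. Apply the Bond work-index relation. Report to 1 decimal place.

P80 = 204.9 µm

W = 10·Wi·[P80^(−½) − F80^(−½)]
⇒ 1/√P80 = W/(10·Wi) + 1/√F80
  = 11.1950/(10·18.0) + 1/√17025 = 0.062194 + 0.007664 = 0.069858
P80 = (1/0.069858)² = 14.3147² = 204.91 µm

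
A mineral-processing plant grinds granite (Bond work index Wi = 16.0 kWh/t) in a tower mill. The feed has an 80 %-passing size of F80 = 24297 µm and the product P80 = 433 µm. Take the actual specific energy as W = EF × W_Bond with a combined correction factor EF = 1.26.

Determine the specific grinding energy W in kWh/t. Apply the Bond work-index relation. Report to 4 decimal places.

W = 10 Wi (P80^-0.5 − F80^-0.5)
1/√433 = 0.048057;  1/√24297 = 0.006415
W = 10·16.0·(0.048057 − 0.006415) = 6.6626 kWh/t
W_actual = 1.26 × 6.6626 = 8.3949 kWh/t

W = 8.3949 kWh/t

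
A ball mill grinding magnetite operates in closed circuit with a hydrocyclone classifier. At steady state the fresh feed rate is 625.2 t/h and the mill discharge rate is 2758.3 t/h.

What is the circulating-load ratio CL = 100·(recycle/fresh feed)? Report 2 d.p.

Steady state: M = F + R.
R = M − F = 2758.3 − 625.2 = 2133.1 t/h
CL = 100·R/F = 100·2133.1/625.2 = 341.19 %

CL = 341.19 %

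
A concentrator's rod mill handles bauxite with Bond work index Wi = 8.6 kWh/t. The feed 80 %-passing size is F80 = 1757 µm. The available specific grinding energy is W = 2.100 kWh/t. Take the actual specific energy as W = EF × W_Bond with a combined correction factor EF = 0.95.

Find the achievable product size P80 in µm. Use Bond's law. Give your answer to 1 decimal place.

P80 = 407.1 µm

W = 10·Wi·[P80^(−½) − F80^(−½)]
W_Bond = W / EF = 2.100 / 0.95 = 2.2105 kWh/t
1/√P80 = 1/√F80 + W_Bond/(10·Wi)
  = 2.2105/(10·8.6) + 1/√1757 = 0.025704 + 0.023857 = 0.049561
P80 = (1/0.049561)² = 20.1773² = 407.12 µm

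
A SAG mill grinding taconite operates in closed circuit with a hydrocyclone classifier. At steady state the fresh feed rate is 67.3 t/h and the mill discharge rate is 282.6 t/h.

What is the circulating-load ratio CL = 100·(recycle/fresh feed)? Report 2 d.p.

CL = 319.91 %

Steady state: M = F + R.
R = M − F = 282.6 − 67.3 = 215.3 t/h
CL = 100·R/F = 100·215.3/67.3 = 319.91 %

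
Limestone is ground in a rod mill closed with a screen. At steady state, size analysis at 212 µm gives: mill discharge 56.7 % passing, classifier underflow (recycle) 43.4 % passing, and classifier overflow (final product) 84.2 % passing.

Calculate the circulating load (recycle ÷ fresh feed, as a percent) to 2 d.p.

Let r = R/F. Size balance at 212 µm:
Fd + Rd = Ru + Fo ⇒ R/F = (o−d)/(d−u)
r = (84.2 − 56.7)/(56.7 − 43.4) = 27.5/13.3 = 2.0677
CL = 100·r = 206.77 %

CL = 206.77 %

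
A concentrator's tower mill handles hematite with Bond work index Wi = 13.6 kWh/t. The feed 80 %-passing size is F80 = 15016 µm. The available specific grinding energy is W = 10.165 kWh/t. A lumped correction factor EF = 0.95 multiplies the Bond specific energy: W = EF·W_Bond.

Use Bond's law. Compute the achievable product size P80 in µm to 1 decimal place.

Bond:  W = 10 Wi (1/√P − 1/√F)
W_Bond = W / EF = 10.165 / 0.95 = 10.7000 kWh/t
⇒ 1/√P80 = W_Bond/(10·Wi) + 1/√F80
  = 10.7000/(10·13.6) + 1/√15016 = 0.078676 + 0.008161 = 0.086837
P80 = (1/0.086837)² = 11.5158² = 132.61 µm

P80 = 132.6 µm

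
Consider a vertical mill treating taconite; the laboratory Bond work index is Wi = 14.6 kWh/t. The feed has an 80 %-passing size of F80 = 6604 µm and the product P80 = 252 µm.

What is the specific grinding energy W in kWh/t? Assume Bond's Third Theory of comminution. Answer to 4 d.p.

W = 7.4005 kWh/t

W_Bond = 10·Wi·(1/√P₈₀ − 1/√F₈₀)
1/√252 = 0.062994;  1/√6604 = 0.012305
W = 10·14.6·(0.062994 − 0.012305) = 7.4005 kWh/t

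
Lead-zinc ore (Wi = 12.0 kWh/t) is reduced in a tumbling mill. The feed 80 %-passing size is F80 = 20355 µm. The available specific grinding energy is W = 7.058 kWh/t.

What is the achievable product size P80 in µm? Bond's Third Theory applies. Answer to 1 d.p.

P80 = 230.8 µm

W_Bond = 10·Wi·(1/√P₈₀ − 1/√F₈₀)
⇒ 1/√P80 = W/(10·Wi) + 1/√F80
  = 7.0580/(10·12.0) + 1/√20355 = 0.058817 + 0.007009 = 0.065826
P80 = (1/0.065826)² = 15.1916² = 230.79 µm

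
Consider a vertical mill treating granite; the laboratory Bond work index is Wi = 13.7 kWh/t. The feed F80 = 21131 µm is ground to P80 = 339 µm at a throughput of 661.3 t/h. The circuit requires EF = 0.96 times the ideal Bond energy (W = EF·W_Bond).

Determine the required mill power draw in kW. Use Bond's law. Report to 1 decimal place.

Bond: W = 10·Wi·(1/√P80 − 1/√F80)
W = 10·13.7·(1/√339 − 1/√21131) = 10·13.7·(0.047433) = 6.4984 kWh/t
With EF = 0.96: W = 6.4984·0.96 = 6.2384 kWh/t
P_mill = W·ṁ = 6.2384·661.3 = 4125.5 kW

P = 4125.5 kW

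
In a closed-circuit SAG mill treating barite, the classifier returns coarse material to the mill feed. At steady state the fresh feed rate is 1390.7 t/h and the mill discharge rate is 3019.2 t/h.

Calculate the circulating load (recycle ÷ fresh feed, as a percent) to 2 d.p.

Mill node: discharge = fresh + recycle.
R = M − F = 3019.2 − 1390.7 = 1628.5 t/h
CL = 100·R/F = 100·1628.5/1390.7 = 117.10 %

CL = 117.10 %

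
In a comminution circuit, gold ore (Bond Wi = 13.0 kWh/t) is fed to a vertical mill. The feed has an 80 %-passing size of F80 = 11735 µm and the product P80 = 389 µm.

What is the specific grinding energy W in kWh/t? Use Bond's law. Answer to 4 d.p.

W = 5.3912 kWh/t

W = 10·Wi·[P80^(−½) − F80^(−½)]
1/√389 = 0.050702;  1/√11735 = 0.009231
W = 10·13.0·(0.050702 − 0.009231) = 5.3912 kWh/t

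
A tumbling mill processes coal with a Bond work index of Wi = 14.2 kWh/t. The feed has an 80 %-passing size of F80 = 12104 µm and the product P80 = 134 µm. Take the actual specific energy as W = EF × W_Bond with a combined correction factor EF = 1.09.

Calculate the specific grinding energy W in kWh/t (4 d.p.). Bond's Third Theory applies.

W = 11.9641 kWh/t

Bond:  W = 10 Wi (1/√P − 1/√F)
1/√134 = 0.086387;  1/√12104 = 0.009089
W = 10·14.2·(0.086387 − 0.009089) = 10.9762 kWh/t
Apply correction: 10.9762 × 1.09 = 11.9641 kWh/t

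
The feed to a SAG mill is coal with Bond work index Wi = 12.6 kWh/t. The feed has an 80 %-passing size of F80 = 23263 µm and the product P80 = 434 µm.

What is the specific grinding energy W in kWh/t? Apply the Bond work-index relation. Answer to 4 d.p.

W = 10 Wi / √P80 − 10 Wi / √F80
1/√434 = 0.048002;  1/√23263 = 0.006556
W = 10·12.6·(0.048002 − 0.006556) = 5.2221 kWh/t

W = 5.2221 kWh/t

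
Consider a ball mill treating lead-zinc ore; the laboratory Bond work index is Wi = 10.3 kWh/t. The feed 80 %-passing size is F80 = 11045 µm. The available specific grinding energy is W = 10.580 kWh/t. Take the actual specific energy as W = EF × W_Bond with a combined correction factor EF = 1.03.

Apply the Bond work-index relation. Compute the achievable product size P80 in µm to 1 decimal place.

P80 = 83.8 µm

W = 10·Wi·(P80^(-½) − F80^(-½))
W_Bond = W / EF = 10.580 / 1.03 = 10.2718 kWh/t
⇒ 1/√P80 = W_Bond/(10·Wi) + 1/√F80
  = 10.2718/(10·10.3) + 1/√11045 = 0.099727 + 0.009515 = 0.109242
P80 = (1/0.109242)² = 9.1540² = 83.80 µm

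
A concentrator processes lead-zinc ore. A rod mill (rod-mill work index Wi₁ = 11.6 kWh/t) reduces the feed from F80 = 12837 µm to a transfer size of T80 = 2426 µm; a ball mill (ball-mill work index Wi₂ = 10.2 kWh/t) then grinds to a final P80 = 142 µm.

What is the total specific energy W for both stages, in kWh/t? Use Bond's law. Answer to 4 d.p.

W = 10 Wi (1/√P80 − 1/√F80)  [Bond]
Stage 1 (12837→2426 µm, Wi₁=11.6): W₁ = 10·11.6·(0.020303 − 0.008826) = 1.3313 kWh/t
Stage 2 (2426→142 µm, Wi₂=10.2): W₂ = 10·10.2·(0.083918 − 0.020303) = 6.4888 kWh/t
W = W₁ + W₂ = 1.3313 + 6.4888 = 7.8201 kWh/t

W = 7.8201 kWh/t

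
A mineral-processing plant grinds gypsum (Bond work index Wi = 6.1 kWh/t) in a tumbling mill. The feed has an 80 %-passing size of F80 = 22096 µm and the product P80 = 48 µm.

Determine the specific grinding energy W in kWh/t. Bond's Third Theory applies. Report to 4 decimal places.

W = 8.3942 kWh/t

W = 10·Wi·[P80^(−½) − F80^(−½)]
1/√48 = 0.144338;  1/√22096 = 0.006727
W = 10·6.1·(0.144338 − 0.006727) = 8.3942 kWh/t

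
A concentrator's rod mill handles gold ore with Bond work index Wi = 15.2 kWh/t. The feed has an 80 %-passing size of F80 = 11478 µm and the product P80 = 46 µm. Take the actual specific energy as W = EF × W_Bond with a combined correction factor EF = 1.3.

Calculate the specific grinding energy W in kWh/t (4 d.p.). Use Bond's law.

W = 10 Wi (1/√P80 − 1/√F80)  [Bond]
1/√46 = 0.147442;  1/√11478 = 0.009334
W = 10·15.2·(0.147442 − 0.009334) = 20.9924 kWh/t
Apply correction: 20.9924 × 1.3 = 27.2901 kWh/t

W = 27.2901 kWh/t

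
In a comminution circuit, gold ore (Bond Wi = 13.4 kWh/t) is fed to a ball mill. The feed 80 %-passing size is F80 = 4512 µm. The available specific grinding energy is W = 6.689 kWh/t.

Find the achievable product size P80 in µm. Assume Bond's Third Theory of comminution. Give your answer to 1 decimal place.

Bond: W = 10·Wi·(1/√P80 − 1/√F80)
⇒ 1/√P80 = W/(10 Wi) + 1/√F80
  = 6.6890/(10·13.4) + 1/√4512 = 0.049918 + 0.014887 = 0.064805
P80 = (1/0.064805)² = 15.4309² = 238.11 µm

P80 = 238.1 µm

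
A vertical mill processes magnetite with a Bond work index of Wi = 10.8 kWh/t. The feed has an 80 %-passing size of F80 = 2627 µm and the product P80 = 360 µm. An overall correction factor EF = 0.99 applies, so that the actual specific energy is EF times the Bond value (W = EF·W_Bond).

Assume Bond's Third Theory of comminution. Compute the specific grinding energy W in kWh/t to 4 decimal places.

W = 3.5491 kWh/t

W = 10·Wi·[P80^(−½) − F80^(−½)]
1/√360 = 0.052705;  1/√2627 = 0.019511
W = 10·10.8·(0.052705 − 0.019511) = 3.5850 kWh/t
With EF = 0.99: W = 3.5850·0.99 = 3.5491 kWh/t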